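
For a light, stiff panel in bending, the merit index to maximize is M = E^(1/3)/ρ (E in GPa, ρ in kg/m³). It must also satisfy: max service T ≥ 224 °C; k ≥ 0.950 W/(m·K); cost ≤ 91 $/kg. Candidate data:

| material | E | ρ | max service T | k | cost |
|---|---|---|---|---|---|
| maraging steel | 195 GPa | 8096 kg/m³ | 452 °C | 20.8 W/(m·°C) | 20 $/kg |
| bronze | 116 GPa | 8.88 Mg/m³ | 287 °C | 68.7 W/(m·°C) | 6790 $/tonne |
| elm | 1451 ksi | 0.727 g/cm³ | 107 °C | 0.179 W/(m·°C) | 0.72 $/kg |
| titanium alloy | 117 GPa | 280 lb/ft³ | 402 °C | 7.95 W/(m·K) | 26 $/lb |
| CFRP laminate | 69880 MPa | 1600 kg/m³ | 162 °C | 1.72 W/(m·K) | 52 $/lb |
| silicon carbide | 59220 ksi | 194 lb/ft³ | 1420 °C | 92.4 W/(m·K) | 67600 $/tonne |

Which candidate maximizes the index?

Screen on constraints: max service T ≥ 224 °C; k ≥ 0.950 W/(m·K); cost ≤ 91 $/kg. Survivors: maraging steel, bronze, titanium alloy, silicon carbide.
After converting to SI:
  maraging steel: E = 195.0 GPa, ρ = 8096 kg/m³
  bronze: E = 116.0 GPa, ρ = 8880 kg/m³
  titanium alloy: E = 117.0 GPa, ρ = 4485 kg/m³
  silicon carbide: E = 408.3 GPa, ρ = 3108 kg/m³
  silicon carbide: M = 2.39×10⁻³
  titanium alloy: M = 1.09×10⁻³
  maraging steel: M = 0.716×10⁻³
  bronze: M = 0.549×10⁻³
Silicon carbide has the largest M.

silicon carbide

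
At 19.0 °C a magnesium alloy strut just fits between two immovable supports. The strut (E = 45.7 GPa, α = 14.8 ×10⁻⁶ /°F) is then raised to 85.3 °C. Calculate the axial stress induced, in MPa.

80.7 MPa

α = 14.8×10⁻⁶/°F × 9/5 = 26.6×10⁻⁶/K.
ΔT = 66.30 K. Constrained thermal stress σ = E·α·ΔT = 45.70×10³ MPa × 26.6×10⁻⁶ × 66.30 = 80.7 MPa (compressive).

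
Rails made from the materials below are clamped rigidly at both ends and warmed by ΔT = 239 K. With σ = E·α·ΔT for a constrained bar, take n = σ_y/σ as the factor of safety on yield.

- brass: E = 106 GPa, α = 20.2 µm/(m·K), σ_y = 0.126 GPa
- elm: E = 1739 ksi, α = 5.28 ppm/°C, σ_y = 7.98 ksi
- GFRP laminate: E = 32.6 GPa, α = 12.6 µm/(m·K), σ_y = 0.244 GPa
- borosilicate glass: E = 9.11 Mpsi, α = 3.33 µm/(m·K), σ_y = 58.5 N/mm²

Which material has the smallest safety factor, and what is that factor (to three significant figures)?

Per material, after unit conversion:
  brass: E = 106.0, α = 20.2, σ_y = 126.0 → σ = 512 MPa, n = 0.246
  elm: E = 11.99, α = 5.28, σ_y = 55.02 → σ = 15.1 MPa, n = 3.64
  GFRP laminate: E = 32.60, α = 12.6, σ_y = 244.0 → σ = 98.2 MPa, n = 2.49
  borosilicate glass: E = 62.81, α = 3.33, σ_y = 58.50 → σ = 50.0 MPa, n = 1.17
Smallest n: brass with n = 0.246.

brass, n = 0.246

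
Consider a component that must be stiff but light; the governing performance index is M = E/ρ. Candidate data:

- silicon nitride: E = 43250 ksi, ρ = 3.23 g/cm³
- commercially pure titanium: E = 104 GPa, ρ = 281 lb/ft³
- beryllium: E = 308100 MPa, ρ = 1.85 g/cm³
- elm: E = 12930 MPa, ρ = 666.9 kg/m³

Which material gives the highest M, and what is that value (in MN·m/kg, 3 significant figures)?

After converting to SI:
  silicon nitride: E = 298.2 GPa, ρ = 3230 kg/m³
  commercially pure titanium: E = 104.0 GPa, ρ = 4501 kg/m³
  beryllium: E = 308.1 GPa, ρ = 1850 kg/m³
  elm: E = 12.93 GPa, ρ = 666.9 kg/m³
  beryllium: M = 167 MN·m/kg
  silicon nitride: M = 92.3 MN·m/kg
  commercially pure titanium: M = 23.1 MN·m/kg
  elm: M = 19.4 MN·m/kg
Beryllium has the largest M.

beryllium, M = 167 MN·m/kg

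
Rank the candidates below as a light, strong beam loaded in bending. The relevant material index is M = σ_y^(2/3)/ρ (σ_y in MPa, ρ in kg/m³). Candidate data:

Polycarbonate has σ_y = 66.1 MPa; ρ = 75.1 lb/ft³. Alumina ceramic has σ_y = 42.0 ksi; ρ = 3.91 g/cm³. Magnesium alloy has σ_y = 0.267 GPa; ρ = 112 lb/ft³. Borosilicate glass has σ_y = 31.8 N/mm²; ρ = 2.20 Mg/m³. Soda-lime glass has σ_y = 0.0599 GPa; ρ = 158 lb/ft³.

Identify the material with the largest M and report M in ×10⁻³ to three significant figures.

magnesium alloy, M = 23.1×10⁻³

Convert each candidate to consistent units, then evaluate M:
  polycarbonate: σ_y = 66.10 MPa, ρ = 1203 kg/m³
  alumina ceramic: σ_y = 289.6 MPa, ρ = 3910 kg/m³
  magnesium alloy: σ_y = 267.0 MPa, ρ = 1794 kg/m³
  borosilicate glass: σ_y = 31.80 MPa, ρ = 2200 kg/m³
  soda-lime glass: σ_y = 59.90 MPa, ρ = 2531 kg/m³
  magnesium alloy: M = 23.1×10⁻³
  polycarbonate: M = 13.6×10⁻³
  alumina ceramic: M = 11.2×10⁻³
  soda-lime glass: M = 6.05×10⁻³
  borosilicate glass: M = 4.56×10⁻³
The maximum is for magnesium alloy.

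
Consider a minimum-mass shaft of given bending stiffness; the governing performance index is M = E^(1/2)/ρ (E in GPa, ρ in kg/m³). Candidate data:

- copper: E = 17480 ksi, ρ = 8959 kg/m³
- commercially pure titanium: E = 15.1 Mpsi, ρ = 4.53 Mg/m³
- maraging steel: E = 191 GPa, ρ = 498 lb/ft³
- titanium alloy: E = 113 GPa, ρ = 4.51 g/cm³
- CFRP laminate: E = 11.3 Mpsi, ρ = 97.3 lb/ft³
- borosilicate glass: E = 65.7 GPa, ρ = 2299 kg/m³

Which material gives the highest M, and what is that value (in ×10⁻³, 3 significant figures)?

CFRP laminate, M = 5.66×10⁻³

Putting every candidate on a common basis:
  copper: E = 120.5 GPa, ρ = 8959 kg/m³
  commercially pure titanium: E = 104.1 GPa, ρ = 4530 kg/m³
  maraging steel: E = 191.0 GPa, ρ = 7977 kg/m³
  titanium alloy: E = 113.0 GPa, ρ = 4510 kg/m³
  CFRP laminate: E = 77.91 GPa, ρ = 1559 kg/m³
  borosilicate glass: E = 65.70 GPa, ρ = 2299 kg/m³
  CFRP laminate: M = 5.66×10⁻³
  borosilicate glass: M = 3.53×10⁻³
  titanium alloy: M = 2.36×10⁻³
  commercially pure titanium: M = 2.25×10⁻³
  maraging steel: M = 1.73×10⁻³
  copper: M = 1.23×10⁻³
CFRP laminate ranks first.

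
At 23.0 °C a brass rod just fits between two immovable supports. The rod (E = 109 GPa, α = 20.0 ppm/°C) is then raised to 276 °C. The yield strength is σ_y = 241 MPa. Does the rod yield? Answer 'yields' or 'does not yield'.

yields

ΔT = 253.0 K. Constrained thermal stress σ = E·α·ΔT = 109.0×10³ MPa × 20.0×10⁻⁶ × 253.0 = 552 MPa (compressive).
Compare to σ_y = 241 MPa: σ ≥ σ_y, so it yields.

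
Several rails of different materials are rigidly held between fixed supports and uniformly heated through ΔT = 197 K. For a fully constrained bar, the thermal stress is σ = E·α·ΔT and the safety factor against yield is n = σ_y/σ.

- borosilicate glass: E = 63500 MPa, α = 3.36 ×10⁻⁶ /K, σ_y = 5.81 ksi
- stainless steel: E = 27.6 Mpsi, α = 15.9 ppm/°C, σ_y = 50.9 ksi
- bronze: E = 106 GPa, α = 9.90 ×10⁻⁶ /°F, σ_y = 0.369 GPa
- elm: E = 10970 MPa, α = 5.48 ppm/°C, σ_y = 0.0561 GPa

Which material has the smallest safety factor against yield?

stainless steel

In consistent units (E in GPa, α in ×10⁻⁶/K, σ_y in MPa):
  borosilicate glass: E = 63.50, α = 3.36, σ_y = 40.06 → σ = 42.0 MPa, n = 0.953
  stainless steel: E = 190.3, α = 15.9, σ_y = 350.9 → σ = 596 MPa, n = 0.589
  bronze: E = 106.0, α = 17.8, σ_y = 369.0 → σ = 372 MPa, n = 0.992
  elm: E = 10.97, α = 5.48, σ_y = 56.10 → σ = 11.8 MPa, n = 4.74
Smallest n: stainless steel with n = 0.589.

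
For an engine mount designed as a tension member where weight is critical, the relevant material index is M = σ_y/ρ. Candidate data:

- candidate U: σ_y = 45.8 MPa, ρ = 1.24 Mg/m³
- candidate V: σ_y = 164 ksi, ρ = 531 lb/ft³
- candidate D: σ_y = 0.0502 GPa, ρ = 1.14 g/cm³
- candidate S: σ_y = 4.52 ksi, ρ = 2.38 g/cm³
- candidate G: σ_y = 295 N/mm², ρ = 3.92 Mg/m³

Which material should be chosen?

candidate V

Putting every candidate on a common basis:
  candidate U: σ_y = 45.80 MPa, ρ = 1240 kg/m³
  candidate V: σ_y = 1131 MPa, ρ = 8506 kg/m³
  candidate D: σ_y = 50.20 MPa, ρ = 1140 kg/m³
  candidate S: σ_y = 31.16 MPa, ρ = 2380 kg/m³
  candidate G: σ_y = 295.0 MPa, ρ = 3920 kg/m³
  candidate V: M = 133 kN·m/kg
  candidate G: M = 75.3 kN·m/kg
  candidate D: M = 44.0 kN·m/kg
  candidate U: M = 36.9 kN·m/kg
  candidate S: M = 13.1 kN·m/kg
The maximum is for candidate V.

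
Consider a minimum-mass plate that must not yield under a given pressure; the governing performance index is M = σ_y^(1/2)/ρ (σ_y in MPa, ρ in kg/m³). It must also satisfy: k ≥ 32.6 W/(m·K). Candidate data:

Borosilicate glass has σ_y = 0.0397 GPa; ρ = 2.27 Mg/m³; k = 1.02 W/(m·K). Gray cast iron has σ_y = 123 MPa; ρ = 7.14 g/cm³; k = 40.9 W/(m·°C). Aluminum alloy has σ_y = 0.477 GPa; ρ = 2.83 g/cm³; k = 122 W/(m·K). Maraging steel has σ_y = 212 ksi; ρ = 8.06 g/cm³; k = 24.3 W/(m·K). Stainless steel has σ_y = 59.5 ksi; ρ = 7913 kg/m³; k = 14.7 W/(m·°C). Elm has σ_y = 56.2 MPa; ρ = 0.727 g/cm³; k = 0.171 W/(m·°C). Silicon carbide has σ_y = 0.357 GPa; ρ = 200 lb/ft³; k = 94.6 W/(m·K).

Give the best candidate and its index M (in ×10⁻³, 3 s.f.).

Screen on constraints: k ≥ 32.6 W/(m·K). Survivors: gray cast iron, aluminum alloy, silicon carbide.
Convert each candidate to consistent units, then evaluate M:
  gray cast iron: σ_y = 123.0 MPa, ρ = 7140 kg/m³
  aluminum alloy: σ_y = 477.0 MPa, ρ = 2830 kg/m³
  silicon carbide: σ_y = 357.0 MPa, ρ = 3204 kg/m³
  aluminum alloy: M = 7.72×10⁻³
  silicon carbide: M = 5.90×10⁻³
  gray cast iron: M = 1.55×10⁻³
The maximum is for aluminum alloy.

aluminum alloy, M = 7.72×10⁻³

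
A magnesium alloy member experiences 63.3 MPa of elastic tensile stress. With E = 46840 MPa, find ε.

1.35×10⁻³

E = 46840 MPa = 46.84 GPa = 46840 MPa.
ε = σ/E = 63.3 / 46840 = 1.35×10⁻³.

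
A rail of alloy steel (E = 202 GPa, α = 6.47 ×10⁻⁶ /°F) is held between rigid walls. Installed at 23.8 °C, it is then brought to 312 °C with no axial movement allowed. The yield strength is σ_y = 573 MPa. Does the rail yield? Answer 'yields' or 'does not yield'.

yields

α = 6.47×10⁻⁶/°F × 9/5 = 11.6×10⁻⁶/K.
ΔT = 288.2 K. Constrained thermal stress σ = E·α·ΔT = 202.0×10³ MPa × 11.6×10⁻⁶ × 288.2 = 678 MPa (compressive).
Compare to σ_y = 573 MPa: σ ≥ σ_y, so it yields.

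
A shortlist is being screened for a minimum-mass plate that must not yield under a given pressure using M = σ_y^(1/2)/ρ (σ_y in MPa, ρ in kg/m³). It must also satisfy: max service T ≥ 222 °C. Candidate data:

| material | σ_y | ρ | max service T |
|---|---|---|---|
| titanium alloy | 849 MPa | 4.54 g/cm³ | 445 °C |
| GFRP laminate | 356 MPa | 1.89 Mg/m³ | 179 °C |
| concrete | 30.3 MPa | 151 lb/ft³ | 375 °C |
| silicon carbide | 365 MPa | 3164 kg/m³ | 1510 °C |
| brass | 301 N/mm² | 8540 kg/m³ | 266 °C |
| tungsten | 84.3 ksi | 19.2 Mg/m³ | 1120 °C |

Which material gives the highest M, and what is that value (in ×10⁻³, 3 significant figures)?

Screen on constraints: max service T ≥ 222 °C. Survivors: titanium alloy, concrete, silicon carbide, brass, tungsten.
Convert each candidate to consistent units, then evaluate M:
  titanium alloy: σ_y = 849.0 MPa, ρ = 4540 kg/m³
  concrete: σ_y = 30.30 MPa, ρ = 2419 kg/m³
  silicon carbide: σ_y = 365.0 MPa, ρ = 3164 kg/m³
  brass: σ_y = 301.0 MPa, ρ = 8540 kg/m³
  tungsten: σ_y = 581.2 MPa, ρ = 19200 kg/m³
  titanium alloy: M = 6.42×10⁻³
  silicon carbide: M = 6.04×10⁻³
  concrete: M = 2.28×10⁻³
  brass: M = 2.03×10⁻³
  tungsten: M = 1.26×10⁻³
Titanium alloy has the largest M.

titanium alloy, M = 6.42×10⁻³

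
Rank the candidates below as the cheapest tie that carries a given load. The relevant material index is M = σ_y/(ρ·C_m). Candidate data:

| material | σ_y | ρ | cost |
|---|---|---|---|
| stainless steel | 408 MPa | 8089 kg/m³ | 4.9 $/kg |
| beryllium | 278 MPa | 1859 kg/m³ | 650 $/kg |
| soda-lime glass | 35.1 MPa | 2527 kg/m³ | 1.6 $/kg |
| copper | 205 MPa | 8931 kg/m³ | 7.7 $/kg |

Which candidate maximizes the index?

Evaluate M for each candidate:
  stainless steel: M = 10.3 kN·m per $
  soda-lime glass: M = 8.68 kN·m per $
  copper: M = 2.98 kN·m per $
  beryllium: M = 0.230 kN·m per $
Highest index: stainless steel.

stainless steel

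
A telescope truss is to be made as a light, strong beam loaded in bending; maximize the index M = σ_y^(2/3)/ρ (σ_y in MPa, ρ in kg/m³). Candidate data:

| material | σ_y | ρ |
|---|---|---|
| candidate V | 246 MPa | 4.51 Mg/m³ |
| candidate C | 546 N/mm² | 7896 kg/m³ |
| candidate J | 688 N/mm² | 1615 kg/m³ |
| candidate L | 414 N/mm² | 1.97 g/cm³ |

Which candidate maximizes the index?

candidate J

Convert each candidate to consistent units, then evaluate M:
  candidate V: σ_y = 246.0 MPa, ρ = 4510 kg/m³
  candidate C: σ_y = 546.0 MPa, ρ = 7896 kg/m³
  candidate J: σ_y = 688.0 MPa, ρ = 1615 kg/m³
  candidate L: σ_y = 414.0 MPa, ρ = 1970 kg/m³
  candidate J: M = 48.3×10⁻³
  candidate L: M = 28.2×10⁻³
  candidate V: M = 8.71×10⁻³
  candidate C: M = 8.46×10⁻³
The maximum is for candidate J.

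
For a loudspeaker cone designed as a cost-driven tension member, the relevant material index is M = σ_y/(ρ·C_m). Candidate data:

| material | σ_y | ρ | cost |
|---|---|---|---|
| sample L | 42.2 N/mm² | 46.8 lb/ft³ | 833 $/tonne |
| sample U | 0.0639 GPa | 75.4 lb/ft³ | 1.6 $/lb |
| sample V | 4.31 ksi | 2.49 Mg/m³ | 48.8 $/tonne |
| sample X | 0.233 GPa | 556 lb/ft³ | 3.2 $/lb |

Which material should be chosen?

In SI units:
  sample L: σ_y = 42.20 MPa, ρ = 749.7 kg/m³, cost = 0.8330 $/kg
  sample U: σ_y = 63.90 MPa, ρ = 1208 kg/m³, cost = 3.527 $/kg
  sample V: σ_y = 29.72 MPa, ρ = 2490 kg/m³, cost = 0.04880 $/kg
  sample X: σ_y = 233.0 MPa, ρ = 8906 kg/m³, cost = 7.055 $/kg
  sample V: M = 245 kN·m per $
  sample L: M = 67.6 kN·m per $
  sample U: M = 15.0 kN·m per $
  sample X: M = 3.71 kN·m per $
Sample V ranks first.

sample V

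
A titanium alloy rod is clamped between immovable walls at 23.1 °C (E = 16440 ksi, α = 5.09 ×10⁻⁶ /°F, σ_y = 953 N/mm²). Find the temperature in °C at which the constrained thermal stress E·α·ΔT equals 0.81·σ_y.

766 °C

E = 16440 ksi = 113.3 GPa.
α = 5.09×10⁻⁶/°F × 9/5 = 9.16×10⁻⁶/K.
σ_y = 953 N/mm² = 953.0 MPa.
E·α·ΔT = 771.9 MPa ⇒ ΔT = 771.9 / (113.3×10³ × 9.16×10⁻⁶) = 743.3 K.
T = 23.1 + 743.3 = 766.4 °C.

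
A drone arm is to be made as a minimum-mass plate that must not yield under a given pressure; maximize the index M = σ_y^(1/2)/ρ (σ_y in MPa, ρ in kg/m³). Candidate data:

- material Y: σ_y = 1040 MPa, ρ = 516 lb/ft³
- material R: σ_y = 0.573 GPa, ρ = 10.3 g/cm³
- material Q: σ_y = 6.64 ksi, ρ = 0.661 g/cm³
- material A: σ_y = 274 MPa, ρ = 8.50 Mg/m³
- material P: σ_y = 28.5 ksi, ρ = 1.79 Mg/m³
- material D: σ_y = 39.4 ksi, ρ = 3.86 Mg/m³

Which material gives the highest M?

material Q

Convert each candidate to consistent units, then evaluate M:
  material Y: σ_y = 1040 MPa, ρ = 8266 kg/m³
  material R: σ_y = 573.0 MPa, ρ = 10300 kg/m³
  material Q: σ_y = 45.78 MPa, ρ = 661.0 kg/m³
  material A: σ_y = 274.0 MPa, ρ = 8500 kg/m³
  material P: σ_y = 196.5 MPa, ρ = 1790 kg/m³
  material D: σ_y = 271.7 MPa, ρ = 3860 kg/m³
  material Q: M = 10.2×10⁻³
  material P: M = 7.83×10⁻³
  material D: M = 4.27×10⁻³
  material Y: M = 3.90×10⁻³
  material R: M = 2.32×10⁻³
  material A: M = 1.95×10⁻³
Highest index: material Q.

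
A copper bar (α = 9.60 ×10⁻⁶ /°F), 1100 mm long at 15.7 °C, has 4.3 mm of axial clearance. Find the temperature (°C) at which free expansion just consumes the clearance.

242 °C

α = 9.60×10⁻⁶/°F × 9/5 = 17.3×10⁻⁶/K.
α·L₀·ΔT = 4.3 mm ⇒ ΔT = 4.3 / (17.3×10⁻⁶ × 1100.0) = 226.2 K.
T = 15.7 + 226.2 = 241.9 °C.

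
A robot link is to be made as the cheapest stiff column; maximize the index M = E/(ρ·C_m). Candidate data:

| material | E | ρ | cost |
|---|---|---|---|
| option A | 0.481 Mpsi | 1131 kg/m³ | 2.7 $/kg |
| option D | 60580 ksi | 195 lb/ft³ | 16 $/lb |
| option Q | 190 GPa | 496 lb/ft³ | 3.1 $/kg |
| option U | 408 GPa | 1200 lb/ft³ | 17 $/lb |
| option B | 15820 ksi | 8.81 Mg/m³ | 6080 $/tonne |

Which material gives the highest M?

option Q

In SI units:
  option A: E = 3.316 GPa, ρ = 1131 kg/m³, cost = 2.700 $/kg
  option D: E = 417.7 GPa, ρ = 3124 kg/m³, cost = 35.27 $/kg
  option Q: E = 190.0 GPa, ρ = 7945 kg/m³, cost = 3.100 $/kg
  option U: E = 408.0 GPa, ρ = 19220 kg/m³, cost = 37.48 $/kg
  option B: E = 109.1 GPa, ρ = 8810 kg/m³, cost = 6.080 $/kg
  option Q: M = 7.71 MN·m per $
  option D: M = 3.79 MN·m per $
  option B: M = 2.04 MN·m per $
  option A: M = 1.09 MN·m per $
  option U: M = 0.566 MN·m per $
Highest index: option Q.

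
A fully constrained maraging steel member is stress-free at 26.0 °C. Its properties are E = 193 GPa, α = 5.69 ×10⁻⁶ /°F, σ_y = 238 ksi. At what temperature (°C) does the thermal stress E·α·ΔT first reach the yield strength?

α = 5.69×10⁻⁶/°F × 9/5 = 10.2×10⁻⁶/K.
σ_y = 238 ksi = 1641 MPa.
E·α·ΔT = 1641 MPa ⇒ ΔT = 1641 / (193.0×10³ × 10.2×10⁻⁶) = 830.1 K.
T = 26.0 + 830.1 = 856.1 °C.

856 °C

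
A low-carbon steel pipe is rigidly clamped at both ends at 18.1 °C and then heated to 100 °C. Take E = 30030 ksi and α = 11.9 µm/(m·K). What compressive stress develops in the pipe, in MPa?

202 MPa

E = 30030 ksi = 207.0 GPa.
ΔT = 81.90 K. Constrained thermal stress σ = E·α·ΔT = 207.0×10³ MPa × 11.9×10⁻⁶ × 81.90 = 202 MPa (compressive).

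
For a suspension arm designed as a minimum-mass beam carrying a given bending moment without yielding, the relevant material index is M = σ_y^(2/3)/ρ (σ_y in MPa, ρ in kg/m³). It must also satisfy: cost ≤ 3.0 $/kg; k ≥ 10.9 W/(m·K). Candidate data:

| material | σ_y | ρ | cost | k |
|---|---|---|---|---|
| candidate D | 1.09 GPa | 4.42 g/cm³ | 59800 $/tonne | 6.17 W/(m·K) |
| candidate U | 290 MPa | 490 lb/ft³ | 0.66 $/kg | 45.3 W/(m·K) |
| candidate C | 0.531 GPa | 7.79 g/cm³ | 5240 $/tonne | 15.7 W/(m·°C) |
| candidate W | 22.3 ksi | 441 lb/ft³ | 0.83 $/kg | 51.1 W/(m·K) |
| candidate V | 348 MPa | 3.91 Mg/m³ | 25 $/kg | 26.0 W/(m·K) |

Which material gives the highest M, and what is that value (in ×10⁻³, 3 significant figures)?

Screen on constraints: cost ≤ 3.0 $/kg; k ≥ 10.9 W/(m·K). Survivors: candidate U, candidate W.
Putting every candidate on a common basis:
  candidate U: σ_y = 290.0 MPa, ρ = 7849 kg/m³
  candidate W: σ_y = 153.8 MPa, ρ = 7064 kg/m³
  candidate U: M = 5.58×10⁻³
  candidate W: M = 4.06×10⁻³
The maximum is for candidate U.

candidate U, M = 5.58×10⁻³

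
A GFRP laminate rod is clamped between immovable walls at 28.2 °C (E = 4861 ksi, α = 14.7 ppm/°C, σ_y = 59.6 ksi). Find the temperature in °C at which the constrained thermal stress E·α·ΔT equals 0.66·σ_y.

E = 4861 ksi = 33.52 GPa.
σ_y = 59.6 ksi = 410.9 MPa.
E·α·ΔT = 271.2 MPa ⇒ ΔT = 271.2 / (33.52×10³ × 14.7×10⁻⁶) = 550.5 K.
T = 28.2 + 550.5 = 578.7 °C.

579 °C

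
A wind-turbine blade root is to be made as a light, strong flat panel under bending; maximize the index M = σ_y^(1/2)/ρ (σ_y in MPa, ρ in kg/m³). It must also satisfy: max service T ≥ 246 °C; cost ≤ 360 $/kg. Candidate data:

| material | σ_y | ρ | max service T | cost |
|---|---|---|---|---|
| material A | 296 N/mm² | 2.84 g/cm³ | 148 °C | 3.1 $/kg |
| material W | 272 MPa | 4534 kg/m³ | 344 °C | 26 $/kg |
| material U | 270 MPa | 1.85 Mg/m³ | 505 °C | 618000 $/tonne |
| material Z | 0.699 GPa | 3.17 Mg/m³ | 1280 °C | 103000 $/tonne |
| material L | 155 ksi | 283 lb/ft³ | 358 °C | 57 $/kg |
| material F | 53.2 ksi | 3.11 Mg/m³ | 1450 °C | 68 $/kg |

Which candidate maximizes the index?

Screen on constraints: max service T ≥ 246 °C; cost ≤ 360 $/kg. Survivors: material W, material Z, material L, material F.
In SI units:
  material W: σ_y = 272.0 MPa, ρ = 4534 kg/m³
  material Z: σ_y = 699.0 MPa, ρ = 3170 kg/m³
  material L: σ_y = 1069 MPa, ρ = 4533 kg/m³
  material F: σ_y = 366.8 MPa, ρ = 3110 kg/m³
  material Z: M = 8.34×10⁻³
  material L: M = 7.21×10⁻³
  material F: M = 6.16×10⁻³
  material W: M = 3.64×10⁻³
Material Z has the largest M.

material Z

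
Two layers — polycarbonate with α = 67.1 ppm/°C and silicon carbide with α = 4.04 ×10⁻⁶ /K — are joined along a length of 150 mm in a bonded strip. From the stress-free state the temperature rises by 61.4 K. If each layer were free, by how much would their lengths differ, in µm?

581 µm

Δα = |67.1 − 4.04|×10⁻⁶/K = 63.1×10⁻⁶/K.
ΔL_mismatch = Δα·L·ΔT = 63.1×10⁻⁶ × 150.0 mm × 61.4 K = 581 µm.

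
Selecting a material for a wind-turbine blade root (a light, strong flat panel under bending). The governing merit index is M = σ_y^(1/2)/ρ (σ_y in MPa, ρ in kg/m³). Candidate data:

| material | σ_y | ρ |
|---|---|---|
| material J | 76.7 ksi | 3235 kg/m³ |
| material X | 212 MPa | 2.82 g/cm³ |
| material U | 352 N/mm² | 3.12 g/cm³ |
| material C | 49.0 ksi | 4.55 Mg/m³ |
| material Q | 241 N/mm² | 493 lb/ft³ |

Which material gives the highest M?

material J

In SI units:
  material J: σ_y = 528.8 MPa, ρ = 3235 kg/m³
  material X: σ_y = 212.0 MPa, ρ = 2820 kg/m³
  material U: σ_y = 352.0 MPa, ρ = 3120 kg/m³
  material C: σ_y = 337.8 MPa, ρ = 4550 kg/m³
  material Q: σ_y = 241.0 MPa, ρ = 7897 kg/m³
  material J: M = 7.11×10⁻³
  material U: M = 6.01×10⁻³
  material X: M = 5.16×10⁻³
  material C: M = 4.04×10⁻³
  material Q: M = 1.97×10⁻³
Material J ranks first.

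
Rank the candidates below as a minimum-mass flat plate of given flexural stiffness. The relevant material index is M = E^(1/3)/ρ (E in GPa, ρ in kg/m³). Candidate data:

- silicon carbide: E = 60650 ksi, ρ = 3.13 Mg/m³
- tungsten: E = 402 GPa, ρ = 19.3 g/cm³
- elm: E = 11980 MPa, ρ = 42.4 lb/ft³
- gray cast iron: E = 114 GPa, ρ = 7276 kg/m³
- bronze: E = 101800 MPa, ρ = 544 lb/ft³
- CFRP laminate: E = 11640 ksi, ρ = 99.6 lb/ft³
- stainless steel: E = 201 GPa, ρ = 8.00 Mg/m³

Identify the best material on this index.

elm

Normalizing units and computing the index:
  silicon carbide: E = 418.2 GPa, ρ = 3130 kg/m³
  tungsten: E = 402.0 GPa, ρ = 19300 kg/m³
  elm: E = 11.98 GPa, ρ = 679.2 kg/m³
  gray cast iron: E = 114.0 GPa, ρ = 7276 kg/m³
  bronze: E = 101.8 GPa, ρ = 8714 kg/m³
  CFRP laminate: E = 80.25 GPa, ρ = 1595 kg/m³
  stainless steel: E = 201.0 GPa, ρ = 8000 kg/m³
  elm: M = 3.37×10⁻³
  CFRP laminate: M = 2.70×10⁻³
  silicon carbide: M = 2.39×10⁻³
  stainless steel: M = 0.732×10⁻³
  gray cast iron: M = 0.666×10⁻³
  bronze: M = 0.536×10⁻³
  tungsten: M = 0.382×10⁻³
Highest index: elm.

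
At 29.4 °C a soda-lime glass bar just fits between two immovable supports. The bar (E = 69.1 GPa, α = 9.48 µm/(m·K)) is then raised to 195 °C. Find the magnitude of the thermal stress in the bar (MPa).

108 MPa

ΔT = 165.6 K. Constrained thermal stress σ = E·α·ΔT = 69.10×10³ MPa × 9.48×10⁻⁶ × 165.6 = 108 MPa (compressive).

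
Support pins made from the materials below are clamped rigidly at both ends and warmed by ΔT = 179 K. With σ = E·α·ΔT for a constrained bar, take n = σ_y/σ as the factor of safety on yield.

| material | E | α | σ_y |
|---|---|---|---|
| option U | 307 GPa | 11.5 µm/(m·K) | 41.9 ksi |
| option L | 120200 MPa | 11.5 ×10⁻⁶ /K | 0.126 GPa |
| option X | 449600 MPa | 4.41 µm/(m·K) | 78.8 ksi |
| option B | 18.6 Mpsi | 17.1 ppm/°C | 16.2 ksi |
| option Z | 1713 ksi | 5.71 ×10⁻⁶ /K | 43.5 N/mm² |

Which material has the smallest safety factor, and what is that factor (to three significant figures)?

option B, n = 0.285

Converting E to GPa, α to ×10⁻⁶/K, σ_y to MPa, then σ and n for each:
  option U: E = 307.0, α = 11.5, σ_y = 288.9 → σ = 632 MPa, n = 0.457
  option L: E = 120.2, α = 11.5, σ_y = 126.0 → σ = 247 MPa, n = 0.509
  option X: E = 449.6, α = 4.41, σ_y = 543.3 → σ = 355 MPa, n = 1.53
  option B: E = 128.2, α = 17.1, σ_y = 111.7 → σ = 393 MPa, n = 0.285
  option Z: E = 11.81, α = 5.71, σ_y = 43.50 → σ = 12.1 MPa, n = 3.60
Option B has the lowest safety factor, n = 0.285.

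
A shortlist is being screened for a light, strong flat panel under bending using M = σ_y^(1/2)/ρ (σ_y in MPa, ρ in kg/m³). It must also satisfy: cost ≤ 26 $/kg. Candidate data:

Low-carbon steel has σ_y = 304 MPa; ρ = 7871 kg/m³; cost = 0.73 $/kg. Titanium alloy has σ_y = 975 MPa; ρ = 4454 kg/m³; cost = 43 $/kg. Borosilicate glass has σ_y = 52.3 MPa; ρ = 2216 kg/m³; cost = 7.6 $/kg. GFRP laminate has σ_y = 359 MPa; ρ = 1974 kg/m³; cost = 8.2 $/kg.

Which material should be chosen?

Screen on constraints: cost ≤ 26 $/kg. Survivors: low-carbon steel, borosilicate glass, GFRP laminate.
Evaluate M for each candidate:
  GFRP laminate: M = 9.60×10⁻³
  borosilicate glass: M = 3.26×10⁻³
  low-carbon steel: M = 2.22×10⁻³
GFRP laminate has the largest M.

GFRP laminate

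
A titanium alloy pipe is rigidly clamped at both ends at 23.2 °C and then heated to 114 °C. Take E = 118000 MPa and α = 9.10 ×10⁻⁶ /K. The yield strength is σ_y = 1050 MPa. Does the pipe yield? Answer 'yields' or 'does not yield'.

E = 118000 MPa = 118.0 GPa.
ΔT = 90.80 K. Constrained thermal stress σ = E·α·ΔT = 118.0×10³ MPa × 9.10×10⁻⁶ × 90.80 = 97.5 MPa (compressive).
Compare to σ_y = 1050 MPa: σ < σ_y, so it does not yield.

does not yield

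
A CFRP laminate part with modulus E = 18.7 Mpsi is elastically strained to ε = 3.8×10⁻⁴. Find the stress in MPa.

E = 18.7 Mpsi = 128.9 GPa.
σ = E·ε = 128900 MPa × 3.8×10⁻⁴ = 49.0 MPa.

49.0 MPa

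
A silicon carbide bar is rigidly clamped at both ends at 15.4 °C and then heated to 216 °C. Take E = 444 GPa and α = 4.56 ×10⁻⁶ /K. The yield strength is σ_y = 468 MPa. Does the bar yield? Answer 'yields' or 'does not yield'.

ΔT = 200.6 K. Constrained thermal stress σ = E·α·ΔT = 444.0×10³ MPa × 4.56×10⁻⁶ × 200.6 = 406 MPa (compressive).
Compare to σ_y = 468 MPa: σ < σ_y, so it does not yield.

does not yield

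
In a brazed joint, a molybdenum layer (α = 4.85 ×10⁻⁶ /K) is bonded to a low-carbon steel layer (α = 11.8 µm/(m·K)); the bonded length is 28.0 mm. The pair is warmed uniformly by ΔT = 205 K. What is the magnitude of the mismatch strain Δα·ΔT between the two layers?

1.42×10⁻³

Δα = |4.85 − 11.8|×10⁻⁶/K = 6.95×10⁻⁶/K.
Mismatch strain = Δα·ΔT = 6.95×10⁻⁶ × 205.0 = 1.42×10⁻³.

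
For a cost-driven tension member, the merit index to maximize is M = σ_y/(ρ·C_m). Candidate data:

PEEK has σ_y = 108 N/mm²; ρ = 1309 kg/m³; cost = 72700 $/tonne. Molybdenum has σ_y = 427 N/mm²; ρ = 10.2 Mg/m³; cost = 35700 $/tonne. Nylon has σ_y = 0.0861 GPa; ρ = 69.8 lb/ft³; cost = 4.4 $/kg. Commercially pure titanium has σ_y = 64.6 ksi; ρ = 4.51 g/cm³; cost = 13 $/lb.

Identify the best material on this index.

nylon

In SI units:
  PEEK: σ_y = 108.0 MPa, ρ = 1309 kg/m³, cost = 72.70 $/kg
  molybdenum: σ_y = 427.0 MPa, ρ = 10200 kg/m³, cost = 35.70 $/kg
  nylon: σ_y = 86.10 MPa, ρ = 1118 kg/m³, cost = 4.400 $/kg
  commercially pure titanium: σ_y = 445.4 MPa, ρ = 4510 kg/m³, cost = 28.66 $/kg
  nylon: M = 17.5 kN·m per $
  commercially pure titanium: M = 3.45 kN·m per $
  molybdenum: M = 1.17 kN·m per $
  PEEK: M = 1.13 kN·m per $
Highest index: nylon.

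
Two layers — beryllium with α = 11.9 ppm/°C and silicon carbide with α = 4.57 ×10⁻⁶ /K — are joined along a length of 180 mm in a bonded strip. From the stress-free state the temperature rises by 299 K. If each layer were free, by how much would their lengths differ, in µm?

395 µm

Δα = |11.9 − 4.57|×10⁻⁶/K = 7.33×10⁻⁶/K.
ΔL_mismatch = Δα·L·ΔT = 7.33×10⁻⁶ × 180.0 mm × 299.0 K = 395 µm.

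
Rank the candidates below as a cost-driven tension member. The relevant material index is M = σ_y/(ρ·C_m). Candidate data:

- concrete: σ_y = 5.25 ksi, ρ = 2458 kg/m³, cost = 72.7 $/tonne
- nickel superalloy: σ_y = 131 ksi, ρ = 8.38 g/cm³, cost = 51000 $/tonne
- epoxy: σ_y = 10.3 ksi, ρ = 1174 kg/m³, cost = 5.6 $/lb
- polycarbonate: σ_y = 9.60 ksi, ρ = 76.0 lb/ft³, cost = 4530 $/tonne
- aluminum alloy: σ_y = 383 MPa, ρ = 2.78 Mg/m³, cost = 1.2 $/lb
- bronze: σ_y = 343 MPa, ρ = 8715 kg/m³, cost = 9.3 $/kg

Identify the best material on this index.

concrete

Putting every candidate on a common basis:
  concrete: σ_y = 36.20 MPa, ρ = 2458 kg/m³, cost = 0.07270 $/kg
  nickel superalloy: σ_y = 903.2 MPa, ρ = 8380 kg/m³, cost = 51.00 $/kg
  epoxy: σ_y = 71.02 MPa, ρ = 1174 kg/m³, cost = 12.35 $/kg
  polycarbonate: σ_y = 66.19 MPa, ρ = 1217 kg/m³, cost = 4.530 $/kg
  aluminum alloy: σ_y = 383.0 MPa, ρ = 2780 kg/m³, cost = 2.646 $/kg
  bronze: σ_y = 343.0 MPa, ρ = 8715 kg/m³, cost = 9.300 $/kg
  concrete: M = 203 kN·m per $
  aluminum alloy: M = 52.1 kN·m per $
  polycarbonate: M = 12.0 kN·m per $
  epoxy: M = 4.90 kN·m per $
  bronze: M = 4.23 kN·m per $
  nickel superalloy: M = 2.11 kN·m per $
Highest index: concrete.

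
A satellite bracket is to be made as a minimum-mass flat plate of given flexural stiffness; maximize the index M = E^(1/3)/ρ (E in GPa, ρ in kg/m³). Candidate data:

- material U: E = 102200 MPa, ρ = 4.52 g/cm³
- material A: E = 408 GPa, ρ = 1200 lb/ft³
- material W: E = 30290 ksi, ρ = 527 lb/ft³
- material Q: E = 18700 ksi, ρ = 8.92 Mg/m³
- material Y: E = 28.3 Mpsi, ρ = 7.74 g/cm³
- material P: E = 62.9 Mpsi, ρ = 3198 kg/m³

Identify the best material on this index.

Putting every candidate on a common basis:
  material U: E = 102.2 GPa, ρ = 4520 kg/m³
  material A: E = 408.0 GPa, ρ = 19220 kg/m³
  material W: E = 208.8 GPa, ρ = 8442 kg/m³
  material Q: E = 128.9 GPa, ρ = 8920 kg/m³
  material Y: E = 195.1 GPa, ρ = 7740 kg/m³
  material P: E = 433.7 GPa, ρ = 3198 kg/m³
  material P: M = 2.37×10⁻³
  material U: M = 1.03×10⁻³
  material Y: M = 0.749×10⁻³
  material W: M = 0.703×10⁻³
  material Q: M = 0.566×10⁻³
  material A: M = 0.386×10⁻³
Highest index: material P.

material P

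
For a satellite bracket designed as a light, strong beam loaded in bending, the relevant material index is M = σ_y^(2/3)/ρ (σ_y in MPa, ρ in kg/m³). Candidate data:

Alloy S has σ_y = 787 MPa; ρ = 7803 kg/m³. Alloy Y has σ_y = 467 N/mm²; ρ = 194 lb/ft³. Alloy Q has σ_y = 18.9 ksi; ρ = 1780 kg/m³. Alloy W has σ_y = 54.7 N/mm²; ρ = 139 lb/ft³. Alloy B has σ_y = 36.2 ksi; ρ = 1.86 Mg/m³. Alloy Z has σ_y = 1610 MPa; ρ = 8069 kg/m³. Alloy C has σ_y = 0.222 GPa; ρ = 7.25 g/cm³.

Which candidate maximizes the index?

Convert each candidate to consistent units, then evaluate M:
  alloy S: σ_y = 787.0 MPa, ρ = 7803 kg/m³
  alloy Y: σ_y = 467.0 MPa, ρ = 3108 kg/m³
  alloy Q: σ_y = 130.3 MPa, ρ = 1780 kg/m³
  alloy W: σ_y = 54.70 MPa, ρ = 2227 kg/m³
  alloy B: σ_y = 249.6 MPa, ρ = 1860 kg/m³
  alloy Z: σ_y = 1610 MPa, ρ = 8069 kg/m³
  alloy C: σ_y = 222.0 MPa, ρ = 7250 kg/m³
  alloy B: M = 21.3×10⁻³
  alloy Y: M = 19.4×10⁻³
  alloy Z: M = 17.0×10⁻³
  alloy Q: M = 14.4×10⁻³
  alloy S: M = 10.9×10⁻³
  alloy W: M = 6.47×10⁻³
  alloy C: M = 5.06×10⁻³
Highest index: alloy B.

alloy B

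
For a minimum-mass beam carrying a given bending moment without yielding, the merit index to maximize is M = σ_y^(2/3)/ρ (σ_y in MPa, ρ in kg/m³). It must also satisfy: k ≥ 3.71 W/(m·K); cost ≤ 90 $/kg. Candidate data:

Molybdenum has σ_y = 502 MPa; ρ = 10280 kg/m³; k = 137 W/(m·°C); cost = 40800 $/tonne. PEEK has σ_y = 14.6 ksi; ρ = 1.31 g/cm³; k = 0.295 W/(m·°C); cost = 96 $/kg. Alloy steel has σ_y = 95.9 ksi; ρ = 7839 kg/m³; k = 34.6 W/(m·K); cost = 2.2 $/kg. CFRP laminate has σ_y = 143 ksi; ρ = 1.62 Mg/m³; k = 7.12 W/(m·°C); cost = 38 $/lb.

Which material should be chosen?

Screen on constraints: k ≥ 3.71 W/(m·K); cost ≤ 90 $/kg. Survivors: molybdenum, alloy steel, CFRP laminate.
Normalizing units and computing the index:
  molybdenum: σ_y = 502.0 MPa, ρ = 10280 kg/m³
  alloy steel: σ_y = 661.2 MPa, ρ = 7839 kg/m³
  CFRP laminate: σ_y = 986.0 MPa, ρ = 1620 kg/m³
  CFRP laminate: M = 61.1×10⁻³
  alloy steel: M = 9.68×10⁻³
  molybdenum: M = 6.14×10⁻³
Highest index: CFRP laminate.

CFRP laminate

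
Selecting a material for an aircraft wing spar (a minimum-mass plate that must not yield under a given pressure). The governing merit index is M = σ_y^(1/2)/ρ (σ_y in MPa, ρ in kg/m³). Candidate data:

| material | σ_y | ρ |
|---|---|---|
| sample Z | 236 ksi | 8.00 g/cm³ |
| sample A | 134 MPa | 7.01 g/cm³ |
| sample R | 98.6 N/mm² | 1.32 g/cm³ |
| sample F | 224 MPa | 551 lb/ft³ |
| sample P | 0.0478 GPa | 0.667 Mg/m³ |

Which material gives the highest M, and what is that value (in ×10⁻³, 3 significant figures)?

In SI units:
  sample Z: σ_y = 1627 MPa, ρ = 8000 kg/m³
  sample A: σ_y = 134.0 MPa, ρ = 7010 kg/m³
  sample R: σ_y = 98.60 MPa, ρ = 1320 kg/m³
  sample F: σ_y = 224.0 MPa, ρ = 8826 kg/m³
  sample P: σ_y = 47.80 MPa, ρ = 667.0 kg/m³
  sample P: M = 10.4×10⁻³
  sample R: M = 7.52×10⁻³
  sample Z: M = 5.04×10⁻³
  sample F: M = 1.70×10⁻³
  sample A: M = 1.65×10⁻³
Sample P ranks first.

sample P, M = 10.4×10⁻³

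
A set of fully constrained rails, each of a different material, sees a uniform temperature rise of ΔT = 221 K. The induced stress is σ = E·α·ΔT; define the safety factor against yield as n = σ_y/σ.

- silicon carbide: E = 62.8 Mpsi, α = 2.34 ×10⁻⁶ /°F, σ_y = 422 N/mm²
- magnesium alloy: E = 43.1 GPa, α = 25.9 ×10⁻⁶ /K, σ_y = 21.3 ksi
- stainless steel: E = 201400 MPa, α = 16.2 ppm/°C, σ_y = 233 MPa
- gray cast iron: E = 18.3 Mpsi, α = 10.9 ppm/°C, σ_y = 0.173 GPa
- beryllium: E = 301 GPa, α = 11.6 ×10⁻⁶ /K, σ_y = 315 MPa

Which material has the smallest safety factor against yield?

Converting E to GPa, α to ×10⁻⁶/K, σ_y to MPa, then σ and n for each:
  silicon carbide: E = 433.0, α = 4.21, σ_y = 422.0 → σ = 403 MPa, n = 1.05
  magnesium alloy: E = 43.10, α = 25.9, σ_y = 146.9 → σ = 247 MPa, n = 0.595
  stainless steel: E = 201.4, α = 16.2, σ_y = 233.0 → σ = 721 MPa, n = 0.323
  gray cast iron: E = 126.2, α = 10.9, σ_y = 173.0 → σ = 304 MPa, n = 0.569
  beryllium: E = 301.0, α = 11.6, σ_y = 315.0 → σ = 772 MPa, n = 0.408
Smallest n: stainless steel with n = 0.323.

stainless steel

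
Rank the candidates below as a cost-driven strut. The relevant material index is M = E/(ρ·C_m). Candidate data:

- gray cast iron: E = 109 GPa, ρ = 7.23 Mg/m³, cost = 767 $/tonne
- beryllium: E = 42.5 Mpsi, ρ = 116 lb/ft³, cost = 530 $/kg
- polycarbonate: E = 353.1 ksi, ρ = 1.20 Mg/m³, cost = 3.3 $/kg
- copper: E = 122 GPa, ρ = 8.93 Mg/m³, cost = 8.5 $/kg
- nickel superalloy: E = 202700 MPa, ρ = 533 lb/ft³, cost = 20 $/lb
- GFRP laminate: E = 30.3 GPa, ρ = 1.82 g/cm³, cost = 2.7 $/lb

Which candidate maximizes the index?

gray cast iron

Convert each candidate to consistent units, then evaluate M:
  gray cast iron: E = 109.0 GPa, ρ = 7230 kg/m³, cost = 0.7670 $/kg
  beryllium: E = 293.0 GPa, ρ = 1858 kg/m³, cost = 530.0 $/kg
  polycarbonate: E = 2.435 GPa, ρ = 1200 kg/m³, cost = 3.300 $/kg
  copper: E = 122.0 GPa, ρ = 8930 kg/m³, cost = 8.500 $/kg
  nickel superalloy: E = 202.7 GPa, ρ = 8538 kg/m³, cost = 44.09 $/kg
  GFRP laminate: E = 30.30 GPa, ρ = 1820 kg/m³, cost = 5.952 $/kg
  gray cast iron: M = 19.7 MN·m per $
  GFRP laminate: M = 2.80 MN·m per $
  copper: M = 1.61 MN·m per $
  polycarbonate: M = 0.615 MN·m per $
  nickel superalloy: M = 0.538 MN·m per $
  beryllium: M = 0.298 MN·m per $
Gray cast iron ranks first.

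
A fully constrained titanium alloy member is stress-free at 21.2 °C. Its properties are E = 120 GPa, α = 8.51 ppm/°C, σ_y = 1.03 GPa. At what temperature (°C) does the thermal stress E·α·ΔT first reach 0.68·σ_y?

σ_y = 1.03 GPa = 1030 MPa.
E·α·ΔT = 700.4 MPa ⇒ ΔT = 700.4 / (120.0×10³ × 8.51×10⁻⁶) = 685.9 K.
T = 21.2 + 685.9 = 707.1 °C.

707 °C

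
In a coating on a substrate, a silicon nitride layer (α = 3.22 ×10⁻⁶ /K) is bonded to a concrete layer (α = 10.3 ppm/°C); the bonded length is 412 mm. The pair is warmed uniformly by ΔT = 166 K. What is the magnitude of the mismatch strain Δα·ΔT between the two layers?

Δα = |3.22 − 10.3|×10⁻⁶/K = 7.08×10⁻⁶/K.
Mismatch strain = Δα·ΔT = 7.08×10⁻⁶ × 166.0 = 1.18×10⁻³.

1.18×10⁻³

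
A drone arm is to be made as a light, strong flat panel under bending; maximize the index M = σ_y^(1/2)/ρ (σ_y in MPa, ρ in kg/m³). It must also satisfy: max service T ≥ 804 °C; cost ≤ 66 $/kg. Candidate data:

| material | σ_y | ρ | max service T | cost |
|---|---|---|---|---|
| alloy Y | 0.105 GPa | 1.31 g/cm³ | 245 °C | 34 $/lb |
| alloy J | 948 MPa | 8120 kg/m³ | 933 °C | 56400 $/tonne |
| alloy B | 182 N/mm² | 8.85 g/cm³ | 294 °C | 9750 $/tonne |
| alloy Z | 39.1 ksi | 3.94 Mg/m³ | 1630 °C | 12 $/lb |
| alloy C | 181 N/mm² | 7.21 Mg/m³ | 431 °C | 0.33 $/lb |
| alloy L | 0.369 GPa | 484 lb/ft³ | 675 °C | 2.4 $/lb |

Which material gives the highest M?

alloy Z

Screen on constraints: max service T ≥ 804 °C; cost ≤ 66 $/kg. Survivors: alloy J, alloy Z.
Convert each candidate to consistent units, then evaluate M:
  alloy J: σ_y = 948.0 MPa, ρ = 8120 kg/m³
  alloy Z: σ_y = 269.6 MPa, ρ = 3940 kg/m³
  alloy Z: M = 4.17×10⁻³
  alloy J: M = 3.79×10⁻³
Highest index: alloy Z.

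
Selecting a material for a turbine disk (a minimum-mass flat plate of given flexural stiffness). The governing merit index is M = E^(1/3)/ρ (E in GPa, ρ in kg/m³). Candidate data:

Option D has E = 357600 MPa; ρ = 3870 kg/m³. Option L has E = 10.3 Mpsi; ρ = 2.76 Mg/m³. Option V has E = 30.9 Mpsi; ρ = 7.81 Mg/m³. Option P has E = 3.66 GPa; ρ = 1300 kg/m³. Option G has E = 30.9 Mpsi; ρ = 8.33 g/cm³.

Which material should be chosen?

After converting to SI:
  option D: E = 357.6 GPa, ρ = 3870 kg/m³
  option L: E = 71.02 GPa, ρ = 2760 kg/m³
  option V: E = 213.0 GPa, ρ = 7810 kg/m³
  option P: E = 3.660 GPa, ρ = 1300 kg/m³
  option G: E = 213.0 GPa, ρ = 8330 kg/m³
  option D: M = 1.83×10⁻³
  option L: M = 1.50×10⁻³
  option P: M = 1.19×10⁻³
  option V: M = 0.765×10⁻³
  option G: M = 0.717×10⁻³
Option D has the largest M.

option D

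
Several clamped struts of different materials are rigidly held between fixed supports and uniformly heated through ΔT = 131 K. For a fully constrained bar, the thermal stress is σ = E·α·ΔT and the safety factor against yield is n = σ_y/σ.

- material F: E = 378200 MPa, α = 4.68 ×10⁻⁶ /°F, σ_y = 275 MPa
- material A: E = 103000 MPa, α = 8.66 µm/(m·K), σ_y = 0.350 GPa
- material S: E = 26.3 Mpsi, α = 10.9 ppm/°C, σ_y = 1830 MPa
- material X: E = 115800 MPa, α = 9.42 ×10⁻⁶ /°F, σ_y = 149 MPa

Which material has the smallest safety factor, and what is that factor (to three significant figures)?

In consistent units (E in GPa, α in ×10⁻⁶/K, σ_y in MPa):
  material F: E = 378.2, α = 8.42, σ_y = 275.0 → σ = 417 MPa, n = 0.659
  material A: E = 103.0, α = 8.66, σ_y = 350.0 → σ = 117 MPa, n = 3.00
  material S: E = 181.3, α = 10.9, σ_y = 1830 → σ = 259 MPa, n = 7.07
  material X: E = 115.8, α = 17.0, σ_y = 149.0 → σ = 257 MPa, n = 0.579
The minimum is material X at n = 0.579.

material X, n = 0.579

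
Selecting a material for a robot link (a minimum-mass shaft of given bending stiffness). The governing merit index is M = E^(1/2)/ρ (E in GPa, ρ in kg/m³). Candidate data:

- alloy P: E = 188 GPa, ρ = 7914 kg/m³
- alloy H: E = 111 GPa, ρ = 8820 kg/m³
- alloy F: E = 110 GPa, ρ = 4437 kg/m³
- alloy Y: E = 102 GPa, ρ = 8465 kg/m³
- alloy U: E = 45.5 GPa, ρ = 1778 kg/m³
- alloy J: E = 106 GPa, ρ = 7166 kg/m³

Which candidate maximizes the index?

alloy U

Computing M directly (units already consistent):
  alloy U: M = 3.79×10⁻³
  alloy F: M = 2.36×10⁻³
  alloy P: M = 1.73×10⁻³
  alloy J: M = 1.44×10⁻³
  alloy H: M = 1.19×10⁻³
  alloy Y: M = 1.19×10⁻³
Alloy U ranks first.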